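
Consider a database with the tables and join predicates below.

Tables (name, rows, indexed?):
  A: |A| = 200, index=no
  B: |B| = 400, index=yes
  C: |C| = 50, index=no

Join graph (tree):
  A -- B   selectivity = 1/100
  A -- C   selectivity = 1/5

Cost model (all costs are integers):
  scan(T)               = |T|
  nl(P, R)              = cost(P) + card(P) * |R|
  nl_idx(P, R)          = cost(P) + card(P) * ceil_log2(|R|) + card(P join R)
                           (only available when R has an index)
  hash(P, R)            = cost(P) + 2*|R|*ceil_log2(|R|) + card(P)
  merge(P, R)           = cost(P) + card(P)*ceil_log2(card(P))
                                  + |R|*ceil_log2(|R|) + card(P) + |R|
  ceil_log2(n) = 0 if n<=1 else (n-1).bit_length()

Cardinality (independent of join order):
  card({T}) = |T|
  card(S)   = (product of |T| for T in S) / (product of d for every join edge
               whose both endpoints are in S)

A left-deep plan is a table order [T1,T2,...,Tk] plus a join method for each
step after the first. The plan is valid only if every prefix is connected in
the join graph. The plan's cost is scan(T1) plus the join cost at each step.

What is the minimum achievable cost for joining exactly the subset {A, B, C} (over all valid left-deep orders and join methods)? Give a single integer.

4200

Selinger DP over subsets of {A,B,C}:
  {A}: scan cost=200, card=200
  {B}: scan cost=400, card=400
  {C}: scan cost=50, card=50
  {AB}: card=800; try (B,nl_idx)→2800, (A,hash)→4000, (B,merge)→6000, (A,merge)→6200, (B,hash)→7600, (B,nl)→80200 …(+1); best=2800 via (B,nl_idx)
  {AC}: card=2000; try (C,hash)→1000, (A,merge)→2200, (C,merge)→2350, (A,hash)→3300, (A,nl)→10050, (C,nl)→10200; best=1000 via (C,hash)
  {ABC}: card=8000; try (C,hash)→4200, (B,hash)→10200, (C,merge)→11950, (B,nl_idx)→27000, (B,merge)→29000, (C,nl)→42800 …(+1); best=4200 via (C,hash)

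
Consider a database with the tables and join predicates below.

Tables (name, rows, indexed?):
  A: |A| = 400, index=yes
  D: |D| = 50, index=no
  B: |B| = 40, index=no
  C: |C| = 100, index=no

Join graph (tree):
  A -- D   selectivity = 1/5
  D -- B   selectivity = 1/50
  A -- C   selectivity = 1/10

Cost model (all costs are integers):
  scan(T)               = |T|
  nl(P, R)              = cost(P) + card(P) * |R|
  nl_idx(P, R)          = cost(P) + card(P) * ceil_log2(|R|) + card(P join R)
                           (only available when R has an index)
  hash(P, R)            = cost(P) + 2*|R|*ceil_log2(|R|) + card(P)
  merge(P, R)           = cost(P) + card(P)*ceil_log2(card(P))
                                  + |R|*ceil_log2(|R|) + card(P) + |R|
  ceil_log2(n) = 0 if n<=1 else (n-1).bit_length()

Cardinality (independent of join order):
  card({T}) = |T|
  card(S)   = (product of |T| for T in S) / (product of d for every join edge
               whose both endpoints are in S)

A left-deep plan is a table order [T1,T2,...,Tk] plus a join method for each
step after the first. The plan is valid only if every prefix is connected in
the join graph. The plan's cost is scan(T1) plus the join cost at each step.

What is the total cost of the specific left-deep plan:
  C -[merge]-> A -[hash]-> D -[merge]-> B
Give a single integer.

step 1: scan C: cost=100, card=100
step 2: join A via merge
    card(P join A) = 100*400/(10) = 4000
    cost = 100 + 100*7 + 400*9 + 100 + 400 = 4900
step 3: join D via hash
    card(P join D) = 4000*50/(5) = 40000
    cost = 4900 + 2*50*6 + 4000 = 9500
step 4: join B via merge
    card(P join B) = 40000*40/(50) = 32000
    cost = 9500 + 40000*16 + 40*6 + 40000 + 40 = 689780

689780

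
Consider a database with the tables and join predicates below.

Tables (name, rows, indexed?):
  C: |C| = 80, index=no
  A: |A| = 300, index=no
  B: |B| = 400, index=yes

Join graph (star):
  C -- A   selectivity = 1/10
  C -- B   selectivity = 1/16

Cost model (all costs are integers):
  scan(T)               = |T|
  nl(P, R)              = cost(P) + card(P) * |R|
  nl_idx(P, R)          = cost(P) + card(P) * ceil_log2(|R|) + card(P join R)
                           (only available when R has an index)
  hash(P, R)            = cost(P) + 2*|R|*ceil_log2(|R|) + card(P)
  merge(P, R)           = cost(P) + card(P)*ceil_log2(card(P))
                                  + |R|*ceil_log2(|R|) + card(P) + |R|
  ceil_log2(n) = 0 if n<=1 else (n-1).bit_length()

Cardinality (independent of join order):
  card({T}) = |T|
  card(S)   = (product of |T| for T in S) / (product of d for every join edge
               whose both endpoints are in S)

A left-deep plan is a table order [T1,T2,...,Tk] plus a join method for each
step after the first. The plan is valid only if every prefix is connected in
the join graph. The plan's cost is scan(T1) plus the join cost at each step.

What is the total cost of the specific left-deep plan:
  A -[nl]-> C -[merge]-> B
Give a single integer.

59500

step 1: scan A: cost=300, card=300
step 2: join C via nl
    card(P join C) = 300*80/(10) = 2400
    cost = 300 + 300*80 = 24300
step 3: join B via merge
    card(P join B) = 2400*400/(16) = 60000
    cost = 24300 + 2400*12 + 400*9 + 2400 + 400 = 59500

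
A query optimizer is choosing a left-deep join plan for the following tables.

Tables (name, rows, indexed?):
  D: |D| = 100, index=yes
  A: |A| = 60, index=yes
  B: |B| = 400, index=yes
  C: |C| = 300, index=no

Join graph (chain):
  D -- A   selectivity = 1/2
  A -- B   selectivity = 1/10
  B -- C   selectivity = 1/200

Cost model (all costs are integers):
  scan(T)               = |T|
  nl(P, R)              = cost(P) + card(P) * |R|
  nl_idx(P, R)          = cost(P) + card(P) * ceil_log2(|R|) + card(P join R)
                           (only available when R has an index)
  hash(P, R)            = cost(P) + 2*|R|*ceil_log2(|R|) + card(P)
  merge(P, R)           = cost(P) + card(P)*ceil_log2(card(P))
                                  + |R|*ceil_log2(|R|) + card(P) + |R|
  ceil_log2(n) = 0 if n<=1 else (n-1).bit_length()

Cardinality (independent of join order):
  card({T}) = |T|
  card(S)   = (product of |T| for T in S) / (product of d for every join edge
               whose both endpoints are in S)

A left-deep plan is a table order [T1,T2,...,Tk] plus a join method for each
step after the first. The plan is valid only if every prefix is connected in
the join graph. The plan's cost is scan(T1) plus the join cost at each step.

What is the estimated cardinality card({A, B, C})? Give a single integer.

Tables in S: A(60), B(400), C(300)
Edges inside S: A-B(d=10), B-C(d=200)
numerator = 60 * 400 * 300 = 7200000
denominator = 10 * 200 = 2000
card(S) = 7200000 / 2000 = 3600

3600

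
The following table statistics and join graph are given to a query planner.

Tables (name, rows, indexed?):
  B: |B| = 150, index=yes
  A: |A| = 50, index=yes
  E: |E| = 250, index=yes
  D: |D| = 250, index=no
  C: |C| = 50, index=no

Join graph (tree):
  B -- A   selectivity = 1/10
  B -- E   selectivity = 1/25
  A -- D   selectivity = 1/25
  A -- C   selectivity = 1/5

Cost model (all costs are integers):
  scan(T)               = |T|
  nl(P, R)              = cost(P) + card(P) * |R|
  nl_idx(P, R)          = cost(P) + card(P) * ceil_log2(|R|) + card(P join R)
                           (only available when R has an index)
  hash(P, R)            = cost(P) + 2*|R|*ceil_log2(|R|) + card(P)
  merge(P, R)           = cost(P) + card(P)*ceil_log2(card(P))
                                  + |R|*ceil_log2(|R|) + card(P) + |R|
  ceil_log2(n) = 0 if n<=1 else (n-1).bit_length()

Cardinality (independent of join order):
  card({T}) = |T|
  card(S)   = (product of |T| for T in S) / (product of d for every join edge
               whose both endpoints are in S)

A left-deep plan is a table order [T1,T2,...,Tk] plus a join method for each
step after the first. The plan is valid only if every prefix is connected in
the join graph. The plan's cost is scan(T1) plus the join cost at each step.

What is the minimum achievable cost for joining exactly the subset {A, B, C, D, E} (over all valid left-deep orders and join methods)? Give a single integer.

88600

Selinger DP over subsets of {A,B,C,D,E}:
  {B}: scan cost=150, card=150
  {A}: scan cost=50, card=50
  {E}: scan cost=250, card=250
  {D}: scan cost=250, card=250
  {C}: scan cost=50, card=50
  {AB}: card=750; try (A,hash)→900, (B,nl_idx)→1200, (B,merge)→1750, (A,nl_idx)→1800, (A,merge)→1850, (B,hash)→2500 …(+2); best=900 via (A,hash)
  {BE}: card=1500; try (E,nl_idx)→2850, (B,hash)→2900, (E,merge)→3750, (B,nl_idx)→3750, (B,merge)→3850, (E,hash)→4300 …(+2); best=2850 via (E,nl_idx)
  {AD}: card=500; try (A,hash)→1100, (A,nl_idx)→2250, (D,merge)→2650, (A,merge)→2850, (D,hash)→4100, (D,nl)→12550 …(+1); best=1100 via (A,hash)
  {AC}: card=500; try (C,hash)→700, (A,hash)→700, (C,merge)→750, (A,merge)→750, (A,nl_idx)→850, (C,nl)→2550 …(+1); best=700 via (C,hash)
  {ABE}: card=7500; try (A,hash)→4950, (E,hash)→5650, (E,merge)→11400, (E,nl_idx)→14400, (A,nl_idx)→19350, (A,merge)→21200 …(+2); best=4950 via (A,hash)
  {ABD}: card=7500; try (B,hash)→4000, (D,hash)→5650, (B,merge)→7450, (D,merge)→11400, (B,nl_idx)→12600, (B,nl)→76100 …(+1); best=4000 via (B,hash)
  {ABC}: card=7500; try (C,hash)→2250, (B,hash)→3600, (B,merge)→7050, (C,merge)→9500, (B,nl_idx)→12200, (C,nl)→38400 …(+1); best=2250 via (C,hash)
  {ACD}: card=5000; try (C,hash)→2200, (D,hash)→5200, (C,merge)→6450, (D,merge)→7950, (C,nl)→26100, (D,nl)→125700; best=2200 via (C,hash)
  {ABDE}: card=75000; try (E,hash)→15500, (D,hash)→16450, (E,merge)→111250, (D,merge)→112200, (E,nl_idx)→139000, (E,nl)→1879000 …(+1); best=15500 via (E,hash)
  {ABCE}: card=75000; try (C,hash)→13050, (E,hash)→13750, (E,merge)→109500, (C,merge)→110300, (E,nl_idx)→137250, (C,nl)→379950 …(+1); best=13050 via (C,hash)
  {ABCD}: card=75000; try (B,hash)→9600, (C,hash)→12100, (D,hash)→13750, (B,merge)→73550, (C,merge)→109350, (D,merge)→109500 …(+4); best=9600 via (B,hash)
  {ABCDE}: card=750000; try (E,hash)→88600, (C,hash)→91100, (D,hash)→92050, (E,nl_idx)→1359600, (E,merge)→1361850, (D,merge)→1365300 …(+4); best=88600 via (E,hash)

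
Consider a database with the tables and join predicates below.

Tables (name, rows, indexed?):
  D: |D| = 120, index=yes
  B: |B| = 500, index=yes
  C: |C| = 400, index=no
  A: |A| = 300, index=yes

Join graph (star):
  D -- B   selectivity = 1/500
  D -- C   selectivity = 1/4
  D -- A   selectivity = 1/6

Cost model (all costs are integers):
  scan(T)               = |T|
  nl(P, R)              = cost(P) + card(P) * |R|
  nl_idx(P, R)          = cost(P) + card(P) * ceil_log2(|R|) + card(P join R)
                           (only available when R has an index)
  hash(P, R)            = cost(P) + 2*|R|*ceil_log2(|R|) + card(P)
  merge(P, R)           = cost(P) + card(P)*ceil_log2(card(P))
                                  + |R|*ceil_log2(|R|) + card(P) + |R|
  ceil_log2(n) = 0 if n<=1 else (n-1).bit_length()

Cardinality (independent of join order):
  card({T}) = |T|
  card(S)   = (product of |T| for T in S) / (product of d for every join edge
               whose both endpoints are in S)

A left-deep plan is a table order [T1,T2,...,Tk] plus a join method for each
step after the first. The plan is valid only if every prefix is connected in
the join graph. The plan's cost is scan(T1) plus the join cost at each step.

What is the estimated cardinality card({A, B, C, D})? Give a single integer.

Tables in S: A(300), B(500), C(400), D(120)
Edges inside S: D-B(d=500), D-C(d=4), D-A(d=6)
numerator = 300 * 500 * 400 * 120 = 7200000000
denominator = 500 * 4 * 6 = 12000
card(S) = 7200000000 / 12000 = 600000

600000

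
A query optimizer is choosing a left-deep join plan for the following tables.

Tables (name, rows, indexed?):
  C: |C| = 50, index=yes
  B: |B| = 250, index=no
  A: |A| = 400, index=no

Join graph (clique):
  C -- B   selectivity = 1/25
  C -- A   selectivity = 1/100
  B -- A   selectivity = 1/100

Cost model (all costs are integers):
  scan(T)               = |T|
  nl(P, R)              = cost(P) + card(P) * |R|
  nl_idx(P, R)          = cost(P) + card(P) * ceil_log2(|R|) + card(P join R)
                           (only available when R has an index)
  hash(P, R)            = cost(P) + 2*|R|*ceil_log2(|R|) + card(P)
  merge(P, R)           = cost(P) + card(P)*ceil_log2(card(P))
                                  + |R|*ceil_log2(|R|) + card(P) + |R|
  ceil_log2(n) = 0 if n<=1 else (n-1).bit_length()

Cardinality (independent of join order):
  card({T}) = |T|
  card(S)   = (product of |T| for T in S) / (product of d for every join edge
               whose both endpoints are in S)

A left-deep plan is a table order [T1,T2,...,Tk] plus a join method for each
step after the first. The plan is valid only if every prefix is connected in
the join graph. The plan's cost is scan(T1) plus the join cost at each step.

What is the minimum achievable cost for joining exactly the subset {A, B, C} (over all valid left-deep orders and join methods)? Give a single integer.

Selinger DP over subsets of {A,B,C}:
  {C}: scan cost=50, card=50
  {B}: scan cost=250, card=250
  {A}: scan cost=400, card=400
  {BC}: card=500; try (C,hash)→1100, (C,nl_idx)→2250, (B,merge)→2650, (C,merge)→2850, (B,hash)→4100, (B,nl)→12550 …(+1); best=1100 via (C,hash)
  {AC}: card=200; try (C,hash)→1400, (C,nl_idx)→3000, (A,merge)→4400, (C,merge)→4750, (A,hash)→7300, (A,nl)→20050 …(+1); best=1400 via (C,hash)
  {AB}: card=1000; try (B,hash)→4800, (A,merge)→6500, (B,merge)→6650, (A,hash)→7700, (A,nl)→100250, (B,nl)→100400; best=4800 via (B,hash)
  {ABC}: card=20; try (B,merge)→5450, (B,hash)→5600, (C,hash)→6400, (A,hash)→8800, (A,merge)→10100, (C,nl_idx)→10820 …(+4); best=5450 via (B,merge)

5450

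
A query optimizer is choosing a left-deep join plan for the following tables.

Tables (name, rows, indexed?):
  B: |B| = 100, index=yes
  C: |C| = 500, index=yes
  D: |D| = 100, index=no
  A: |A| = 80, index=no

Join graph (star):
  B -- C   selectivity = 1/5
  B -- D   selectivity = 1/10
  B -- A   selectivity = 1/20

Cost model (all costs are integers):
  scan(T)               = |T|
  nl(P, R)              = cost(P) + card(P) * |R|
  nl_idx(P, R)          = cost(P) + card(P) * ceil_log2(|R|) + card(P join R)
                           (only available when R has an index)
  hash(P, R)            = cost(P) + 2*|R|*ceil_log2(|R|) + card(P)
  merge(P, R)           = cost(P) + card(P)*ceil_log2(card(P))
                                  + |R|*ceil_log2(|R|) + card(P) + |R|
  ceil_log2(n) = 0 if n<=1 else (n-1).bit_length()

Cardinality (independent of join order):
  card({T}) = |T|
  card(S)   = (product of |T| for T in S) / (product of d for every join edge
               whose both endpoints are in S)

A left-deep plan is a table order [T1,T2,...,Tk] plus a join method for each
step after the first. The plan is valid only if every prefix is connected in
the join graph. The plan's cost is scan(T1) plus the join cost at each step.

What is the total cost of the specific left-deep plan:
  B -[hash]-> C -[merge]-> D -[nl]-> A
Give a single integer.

8160000

step 1: scan B: cost=100, card=100
step 2: join C via hash
    card(P join C) = 100*500/(5) = 10000
    cost = 100 + 2*500*9 + 100 = 9200
step 3: join D via merge
    card(P join D) = 10000*100/(10) = 100000
    cost = 9200 + 10000*14 + 100*7 + 10000 + 100 = 160000
step 4: join A via nl
    card(P join A) = 100000*80/(20) = 400000
    cost = 160000 + 100000*80 = 8160000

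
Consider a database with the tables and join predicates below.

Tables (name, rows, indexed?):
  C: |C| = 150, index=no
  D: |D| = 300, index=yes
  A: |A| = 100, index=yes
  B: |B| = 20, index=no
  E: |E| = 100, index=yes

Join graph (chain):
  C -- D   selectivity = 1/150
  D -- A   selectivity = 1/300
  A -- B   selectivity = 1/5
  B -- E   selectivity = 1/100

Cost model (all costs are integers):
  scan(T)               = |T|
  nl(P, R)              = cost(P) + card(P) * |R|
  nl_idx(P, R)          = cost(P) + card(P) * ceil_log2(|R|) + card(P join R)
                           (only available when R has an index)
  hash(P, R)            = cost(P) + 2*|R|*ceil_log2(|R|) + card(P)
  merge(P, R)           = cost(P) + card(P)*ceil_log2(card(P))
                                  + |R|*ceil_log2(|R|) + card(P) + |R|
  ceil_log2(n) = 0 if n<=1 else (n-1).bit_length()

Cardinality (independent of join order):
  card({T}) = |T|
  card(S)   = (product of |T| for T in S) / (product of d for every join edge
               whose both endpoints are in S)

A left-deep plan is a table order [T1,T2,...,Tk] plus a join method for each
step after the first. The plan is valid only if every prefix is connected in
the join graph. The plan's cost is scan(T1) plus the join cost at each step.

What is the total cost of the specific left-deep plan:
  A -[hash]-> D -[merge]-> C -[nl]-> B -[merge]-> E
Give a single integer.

14550

step 1: scan A: cost=100, card=100
step 2: join D via hash
    card(P join D) = 100*300/(300) = 100
    cost = 100 + 2*300*9 + 100 = 5600
step 3: join C via merge
    card(P join C) = 100*150/(150) = 100
    cost = 5600 + 100*7 + 150*8 + 100 + 150 = 7750
step 4: join B via nl
    card(P join B) = 100*20/(5) = 400
    cost = 7750 + 100*20 = 9750
step 5: join E via merge
    card(P join E) = 400*100/(100) = 400
    cost = 9750 + 400*9 + 100*7 + 400 + 100 = 14550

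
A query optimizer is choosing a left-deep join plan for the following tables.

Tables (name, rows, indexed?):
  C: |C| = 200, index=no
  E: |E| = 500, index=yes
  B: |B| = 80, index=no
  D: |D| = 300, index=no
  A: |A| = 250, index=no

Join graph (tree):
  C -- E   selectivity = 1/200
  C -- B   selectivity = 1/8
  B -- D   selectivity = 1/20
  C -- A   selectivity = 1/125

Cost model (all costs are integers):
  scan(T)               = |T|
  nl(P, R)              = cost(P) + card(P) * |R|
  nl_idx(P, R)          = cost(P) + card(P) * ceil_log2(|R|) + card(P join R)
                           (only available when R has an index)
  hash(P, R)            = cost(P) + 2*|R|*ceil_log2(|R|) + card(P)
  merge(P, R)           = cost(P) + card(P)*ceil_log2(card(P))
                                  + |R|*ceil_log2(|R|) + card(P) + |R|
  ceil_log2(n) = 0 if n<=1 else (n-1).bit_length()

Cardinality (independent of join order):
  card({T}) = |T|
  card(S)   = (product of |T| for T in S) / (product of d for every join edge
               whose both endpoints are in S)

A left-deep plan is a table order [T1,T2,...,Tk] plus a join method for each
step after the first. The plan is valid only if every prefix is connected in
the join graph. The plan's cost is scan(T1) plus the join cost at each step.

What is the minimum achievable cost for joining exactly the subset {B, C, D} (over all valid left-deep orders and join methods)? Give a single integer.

6120

Selinger DP over subsets of {B,C,D}:
  {C}: scan cost=200, card=200
  {B}: scan cost=80, card=80
  {D}: scan cost=300, card=300
  {BC}: card=2000; try (B,hash)→1520, (C,merge)→2520, (B,merge)→2640, (C,hash)→3360, (C,nl)→16080, (B,nl)→16200; best=1520 via (B,hash)
  {BD}: card=1200; try (B,hash)→1720, (D,merge)→3720, (B,merge)→3940, (D,hash)→5560, (D,nl)→24080, (B,nl)→24300; best=1720 via (B,hash)
  {BCD}: card=30000; try (C,hash)→6120, (D,hash)→8920, (C,merge)→17920, (D,merge)→28520, (C,nl)→241720, (D,nl)→601520; best=6120 via (C,hash)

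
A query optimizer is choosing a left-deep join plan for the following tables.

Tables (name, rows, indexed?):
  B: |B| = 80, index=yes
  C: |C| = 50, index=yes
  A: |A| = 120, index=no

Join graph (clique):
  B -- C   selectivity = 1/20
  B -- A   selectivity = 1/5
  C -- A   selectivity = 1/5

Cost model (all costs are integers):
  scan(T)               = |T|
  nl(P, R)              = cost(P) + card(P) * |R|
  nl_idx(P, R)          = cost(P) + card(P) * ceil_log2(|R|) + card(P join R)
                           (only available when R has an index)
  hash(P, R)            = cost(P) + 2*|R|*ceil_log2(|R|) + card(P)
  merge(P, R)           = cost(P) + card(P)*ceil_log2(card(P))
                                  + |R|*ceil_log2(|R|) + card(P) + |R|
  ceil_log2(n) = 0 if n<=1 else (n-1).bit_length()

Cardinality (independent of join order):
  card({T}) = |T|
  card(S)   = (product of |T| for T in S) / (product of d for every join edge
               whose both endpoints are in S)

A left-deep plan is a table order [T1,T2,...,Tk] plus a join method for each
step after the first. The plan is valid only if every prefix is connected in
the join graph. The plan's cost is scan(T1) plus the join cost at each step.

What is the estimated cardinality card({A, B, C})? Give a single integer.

960

Tables in S: A(120), B(80), C(50)
Edges inside S: B-C(d=20), B-A(d=5), C-A(d=5)
numerator = 120 * 80 * 50 = 480000
denominator = 20 * 5 * 5 = 500
card(S) = 480000 / 500 = 960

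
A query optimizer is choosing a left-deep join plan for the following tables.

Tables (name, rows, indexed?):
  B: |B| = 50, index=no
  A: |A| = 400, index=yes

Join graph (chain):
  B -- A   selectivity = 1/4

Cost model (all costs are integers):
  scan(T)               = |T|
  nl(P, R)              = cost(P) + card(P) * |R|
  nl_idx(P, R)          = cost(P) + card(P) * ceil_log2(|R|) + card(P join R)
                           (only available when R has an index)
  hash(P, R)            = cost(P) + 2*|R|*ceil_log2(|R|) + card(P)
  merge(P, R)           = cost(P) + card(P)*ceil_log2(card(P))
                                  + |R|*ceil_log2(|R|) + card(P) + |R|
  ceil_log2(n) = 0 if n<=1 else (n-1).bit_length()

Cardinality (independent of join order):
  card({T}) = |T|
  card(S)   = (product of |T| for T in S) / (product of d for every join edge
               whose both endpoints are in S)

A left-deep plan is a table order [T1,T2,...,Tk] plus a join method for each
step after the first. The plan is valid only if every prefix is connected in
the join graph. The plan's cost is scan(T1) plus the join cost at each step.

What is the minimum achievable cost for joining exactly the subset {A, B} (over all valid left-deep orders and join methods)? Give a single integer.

Selinger DP over subsets of {A,B}:
  {B}: scan cost=50, card=50
  {A}: scan cost=400, card=400
  {AB}: card=5000; try (B,hash)→1400, (A,merge)→4400, (B,merge)→4750, (A,nl_idx)→5500, (A,hash)→7300, (A,nl)→20050 …(+1); best=1400 via (B,hash)

1400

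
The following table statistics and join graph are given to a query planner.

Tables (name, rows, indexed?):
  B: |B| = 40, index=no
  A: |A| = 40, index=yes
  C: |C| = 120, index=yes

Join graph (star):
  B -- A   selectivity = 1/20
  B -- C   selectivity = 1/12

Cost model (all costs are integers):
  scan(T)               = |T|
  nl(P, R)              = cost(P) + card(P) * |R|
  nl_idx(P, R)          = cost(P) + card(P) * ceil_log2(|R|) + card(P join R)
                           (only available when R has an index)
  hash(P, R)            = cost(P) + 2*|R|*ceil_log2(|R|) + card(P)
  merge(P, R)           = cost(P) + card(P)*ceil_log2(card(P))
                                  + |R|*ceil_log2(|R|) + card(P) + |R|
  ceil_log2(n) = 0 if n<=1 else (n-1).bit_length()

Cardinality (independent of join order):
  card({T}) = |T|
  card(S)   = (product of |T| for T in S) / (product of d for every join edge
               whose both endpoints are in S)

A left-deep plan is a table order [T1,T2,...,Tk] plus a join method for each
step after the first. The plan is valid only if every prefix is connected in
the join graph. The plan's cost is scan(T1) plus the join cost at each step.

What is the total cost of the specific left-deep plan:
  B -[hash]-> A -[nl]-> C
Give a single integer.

10160

step 1: scan B: cost=40, card=40
step 2: join A via hash
    card(P join A) = 40*40/(20) = 80
    cost = 40 + 2*40*6 + 40 = 560
step 3: join C via nl
    card(P join C) = 80*120/(12) = 800
    cost = 560 + 80*120 = 10160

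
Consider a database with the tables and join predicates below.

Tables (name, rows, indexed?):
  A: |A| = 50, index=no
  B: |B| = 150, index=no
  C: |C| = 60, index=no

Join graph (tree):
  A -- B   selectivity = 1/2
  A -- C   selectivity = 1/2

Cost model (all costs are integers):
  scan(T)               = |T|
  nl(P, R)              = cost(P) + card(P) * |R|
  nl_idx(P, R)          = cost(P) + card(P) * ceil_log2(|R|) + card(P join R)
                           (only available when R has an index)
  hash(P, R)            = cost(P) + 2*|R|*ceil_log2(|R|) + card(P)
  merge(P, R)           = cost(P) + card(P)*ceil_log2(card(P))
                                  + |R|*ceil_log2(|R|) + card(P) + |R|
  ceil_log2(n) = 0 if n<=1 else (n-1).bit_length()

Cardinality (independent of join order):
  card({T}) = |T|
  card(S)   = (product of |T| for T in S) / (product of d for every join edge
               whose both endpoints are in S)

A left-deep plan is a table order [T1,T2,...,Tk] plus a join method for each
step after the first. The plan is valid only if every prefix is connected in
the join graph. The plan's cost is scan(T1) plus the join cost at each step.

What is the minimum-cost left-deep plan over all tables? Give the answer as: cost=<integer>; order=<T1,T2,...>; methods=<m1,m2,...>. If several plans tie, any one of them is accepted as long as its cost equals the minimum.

cost=4620; order=C,A,B; methods=hash,hash

Selinger DP (subsets sized 1..n):
  {A}: scan cost=50, card=50
  {B}: scan cost=150, card=150
  {C}: scan cost=60, card=60
  {AB}: card=3750; try (A,hash)→900, (B,merge)→1750, (A,merge)→1850, (B,hash)→2500, (B,nl)→7550, (A,nl)→7650; best=900 via (A,hash)
  {AC}: card=1500; try (A,hash)→720, (C,hash)→820, (C,merge)→820, (A,merge)→830, (C,nl)→3050, (A,nl)→3060; best=720 via (A,hash)
  {ABC}: card=112500; try (B,hash)→4620, (C,hash)→5370, (B,merge)→20070, (C,merge)→50070, (B,nl)→225720, (C,nl)→225900; best=4620 via (B,hash)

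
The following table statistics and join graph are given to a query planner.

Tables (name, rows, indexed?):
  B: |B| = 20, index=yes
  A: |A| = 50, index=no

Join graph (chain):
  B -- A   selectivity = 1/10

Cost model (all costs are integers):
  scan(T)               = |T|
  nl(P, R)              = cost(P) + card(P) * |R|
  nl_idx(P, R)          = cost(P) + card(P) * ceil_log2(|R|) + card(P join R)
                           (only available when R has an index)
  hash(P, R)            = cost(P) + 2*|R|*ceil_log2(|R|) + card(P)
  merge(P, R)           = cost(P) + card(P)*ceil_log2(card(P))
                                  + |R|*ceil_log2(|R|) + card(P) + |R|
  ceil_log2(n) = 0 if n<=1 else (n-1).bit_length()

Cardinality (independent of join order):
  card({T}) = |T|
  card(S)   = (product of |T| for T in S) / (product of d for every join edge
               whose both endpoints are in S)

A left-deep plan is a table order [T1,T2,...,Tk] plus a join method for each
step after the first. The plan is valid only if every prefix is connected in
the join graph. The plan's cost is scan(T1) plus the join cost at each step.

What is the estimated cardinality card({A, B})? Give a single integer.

Tables in S: A(50), B(20)
Edges inside S: B-A(d=10)
numerator = 50 * 20 = 1000
denominator = 10 = 10
card(S) = 1000 / 10 = 100

100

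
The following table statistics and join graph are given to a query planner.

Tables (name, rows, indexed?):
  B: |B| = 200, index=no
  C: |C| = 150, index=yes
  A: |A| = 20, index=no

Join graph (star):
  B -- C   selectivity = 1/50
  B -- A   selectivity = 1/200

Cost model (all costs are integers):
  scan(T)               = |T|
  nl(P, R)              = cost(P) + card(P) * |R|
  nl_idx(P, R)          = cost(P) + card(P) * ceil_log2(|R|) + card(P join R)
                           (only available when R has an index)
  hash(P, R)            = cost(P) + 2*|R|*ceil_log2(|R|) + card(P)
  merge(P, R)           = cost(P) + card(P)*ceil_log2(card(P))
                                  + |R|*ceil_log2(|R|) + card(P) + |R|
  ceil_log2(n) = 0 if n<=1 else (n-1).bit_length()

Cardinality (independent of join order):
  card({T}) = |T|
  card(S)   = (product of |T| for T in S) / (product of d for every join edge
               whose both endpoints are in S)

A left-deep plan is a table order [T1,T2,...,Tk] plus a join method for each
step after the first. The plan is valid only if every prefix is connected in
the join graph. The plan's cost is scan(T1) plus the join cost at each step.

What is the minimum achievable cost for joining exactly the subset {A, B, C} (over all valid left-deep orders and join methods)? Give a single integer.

820

Selinger DP over subsets of {A,B,C}:
  {B}: scan cost=200, card=200
  {C}: scan cost=150, card=150
  {A}: scan cost=20, card=20
  {BC}: card=600; try (C,nl_idx)→2400, (C,hash)→2800, (B,merge)→3300, (C,merge)→3350, (B,hash)→3500, (B,nl)→30150 …(+1); best=2400 via (C,nl_idx)
  {AB}: card=20; try (A,hash)→600, (B,merge)→1940, (A,merge)→2120, (B,hash)→3240, (B,nl)→4020, (A,nl)→4200; best=600 via (A,hash)
  {ABC}: card=60; try (C,nl_idx)→820, (C,merge)→2070, (C,hash)→3020, (A,hash)→3200, (C,nl)→3600, (A,merge)→9120 …(+1); best=820 via (C,nl_idx)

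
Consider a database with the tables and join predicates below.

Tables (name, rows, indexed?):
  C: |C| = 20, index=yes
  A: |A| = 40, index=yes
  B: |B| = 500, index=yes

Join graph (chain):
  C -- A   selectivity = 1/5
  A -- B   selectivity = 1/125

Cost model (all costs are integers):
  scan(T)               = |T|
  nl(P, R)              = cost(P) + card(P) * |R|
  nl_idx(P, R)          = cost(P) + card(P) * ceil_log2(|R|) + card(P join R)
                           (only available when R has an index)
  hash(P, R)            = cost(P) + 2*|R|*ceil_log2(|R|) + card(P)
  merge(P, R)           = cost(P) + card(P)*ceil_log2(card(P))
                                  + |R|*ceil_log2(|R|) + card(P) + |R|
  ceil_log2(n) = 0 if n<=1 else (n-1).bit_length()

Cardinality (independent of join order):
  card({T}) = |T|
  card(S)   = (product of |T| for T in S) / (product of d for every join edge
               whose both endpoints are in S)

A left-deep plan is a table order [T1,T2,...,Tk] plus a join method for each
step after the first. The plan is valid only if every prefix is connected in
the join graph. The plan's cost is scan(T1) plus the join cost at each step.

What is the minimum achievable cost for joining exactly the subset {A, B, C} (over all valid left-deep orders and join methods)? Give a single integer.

920

Selinger DP over subsets of {A,B,C}:
  {C}: scan cost=20, card=20
  {A}: scan cost=40, card=40
  {B}: scan cost=500, card=500
  {AC}: card=160; try (C,hash)→280, (A,nl_idx)→300, (C,nl_idx)→400, (A,merge)→420, (C,merge)→440, (A,hash)→520 …(+2); best=280 via (C,hash)
  {AB}: card=160; try (B,nl_idx)→560, (A,hash)→1480, (A,nl_idx)→3660, (B,merge)→5320, (A,merge)→5780, (B,hash)→9080 …(+2); best=560 via (B,nl_idx)
  {ABC}: card=640; try (C,hash)→920, (C,nl_idx)→2000, (C,merge)→2120, (B,nl_idx)→2360, (C,nl)→3760, (B,merge)→6720 …(+2); best=920 via (C,hash)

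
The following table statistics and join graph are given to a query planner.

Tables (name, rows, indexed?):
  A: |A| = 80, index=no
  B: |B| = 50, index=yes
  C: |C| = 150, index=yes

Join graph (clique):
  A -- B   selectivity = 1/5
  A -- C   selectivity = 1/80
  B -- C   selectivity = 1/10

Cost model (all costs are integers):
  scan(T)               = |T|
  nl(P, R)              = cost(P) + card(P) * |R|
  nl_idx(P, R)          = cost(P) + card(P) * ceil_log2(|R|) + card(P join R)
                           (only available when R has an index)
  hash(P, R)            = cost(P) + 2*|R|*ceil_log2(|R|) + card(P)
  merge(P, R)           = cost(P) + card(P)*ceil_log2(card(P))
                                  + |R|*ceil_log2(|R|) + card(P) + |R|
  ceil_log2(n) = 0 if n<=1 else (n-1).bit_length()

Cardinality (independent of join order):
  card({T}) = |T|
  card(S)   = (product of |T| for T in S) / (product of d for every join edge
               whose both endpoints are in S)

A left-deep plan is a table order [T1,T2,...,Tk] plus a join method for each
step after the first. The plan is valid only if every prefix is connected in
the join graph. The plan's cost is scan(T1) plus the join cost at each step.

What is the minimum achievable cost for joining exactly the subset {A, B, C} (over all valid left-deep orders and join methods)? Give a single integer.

Selinger DP over subsets of {A,B,C}:
  {A}: scan cost=80, card=80
  {B}: scan cost=50, card=50
  {C}: scan cost=150, card=150
  {AB}: card=800; try (B,hash)→760, (A,merge)→1040, (B,merge)→1070, (A,hash)→1220, (B,nl_idx)→1360, (A,nl)→4050 …(+1); best=760 via (B,hash)
  {AC}: card=150; try (C,nl_idx)→870, (A,hash)→1420, (C,merge)→2070, (A,merge)→2140, (C,hash)→2560, (C,nl)→12080 …(+1); best=870 via (C,nl_idx)
  {BC}: card=750; try (B,hash)→900, (C,nl_idx)→1200, (C,merge)→1750, (B,nl_idx)→1800, (B,merge)→1850, (C,hash)→2500 …(+2); best=900 via (B,hash)
  {ABC}: card=150; try (B,hash)→1620, (B,nl_idx)→1920, (B,merge)→2570, (A,hash)→2770, (C,hash)→3960, (C,nl_idx)→7310 …(+5); best=1620 via (B,hash)

1620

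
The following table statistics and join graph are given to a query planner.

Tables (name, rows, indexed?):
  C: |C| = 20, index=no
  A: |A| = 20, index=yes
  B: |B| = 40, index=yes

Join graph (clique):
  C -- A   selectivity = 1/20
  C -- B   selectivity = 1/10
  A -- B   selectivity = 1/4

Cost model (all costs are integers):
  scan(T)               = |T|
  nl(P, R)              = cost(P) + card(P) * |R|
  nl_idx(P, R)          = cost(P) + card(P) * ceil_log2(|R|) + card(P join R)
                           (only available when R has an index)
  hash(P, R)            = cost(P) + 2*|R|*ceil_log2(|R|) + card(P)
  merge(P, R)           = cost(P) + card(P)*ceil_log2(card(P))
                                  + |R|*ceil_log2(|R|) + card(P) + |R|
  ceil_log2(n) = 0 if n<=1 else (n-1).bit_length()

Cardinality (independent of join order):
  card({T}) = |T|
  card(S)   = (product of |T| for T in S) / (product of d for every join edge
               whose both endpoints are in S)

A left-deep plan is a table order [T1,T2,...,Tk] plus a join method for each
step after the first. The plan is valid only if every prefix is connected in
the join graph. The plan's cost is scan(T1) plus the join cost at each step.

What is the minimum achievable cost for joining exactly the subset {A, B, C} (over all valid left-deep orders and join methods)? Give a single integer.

Selinger DP over subsets of {A,B,C}:
  {C}: scan cost=20, card=20
  {A}: scan cost=20, card=20
  {B}: scan cost=40, card=40
  {AC}: card=20; try (A,nl_idx)→140, (C,hash)→240, (A,hash)→240, (C,merge)→260, (A,merge)→260, (C,nl)→420 …(+1); best=140 via (A,nl_idx)
  {BC}: card=80; try (B,nl_idx)→220, (C,hash)→280, (B,merge)→420, (C,merge)→440, (B,hash)→520, (B,nl)→820 …(+1); best=220 via (B,nl_idx)
  {AB}: card=200; try (A,hash)→280, (B,nl_idx)→340, (B,merge)→420, (A,merge)→440, (A,nl_idx)→440, (B,hash)→520 …(+2); best=280 via (A,hash)
  {ABC}: card=20; try (B,nl_idx)→280, (A,hash)→500, (B,merge)→540, (B,hash)→640, (A,nl_idx)→640, (C,hash)→680 …(+5); best=280 via (B,nl_idx)

280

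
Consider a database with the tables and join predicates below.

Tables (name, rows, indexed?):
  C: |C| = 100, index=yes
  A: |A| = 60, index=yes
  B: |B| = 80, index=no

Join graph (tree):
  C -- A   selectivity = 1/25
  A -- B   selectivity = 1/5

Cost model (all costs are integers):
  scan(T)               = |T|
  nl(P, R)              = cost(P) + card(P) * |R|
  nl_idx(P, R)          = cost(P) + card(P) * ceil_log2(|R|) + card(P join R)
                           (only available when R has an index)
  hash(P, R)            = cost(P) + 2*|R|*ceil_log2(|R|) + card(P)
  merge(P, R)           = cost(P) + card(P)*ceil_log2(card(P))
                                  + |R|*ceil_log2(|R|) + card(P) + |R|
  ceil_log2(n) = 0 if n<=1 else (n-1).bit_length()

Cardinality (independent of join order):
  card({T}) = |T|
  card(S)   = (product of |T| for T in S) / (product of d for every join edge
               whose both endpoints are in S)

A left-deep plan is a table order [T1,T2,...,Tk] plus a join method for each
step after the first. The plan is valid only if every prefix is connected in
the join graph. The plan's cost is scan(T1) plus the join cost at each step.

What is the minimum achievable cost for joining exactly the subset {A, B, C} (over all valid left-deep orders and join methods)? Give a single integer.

2080

Selinger DP over subsets of {A,B,C}:
  {C}: scan cost=100, card=100
  {A}: scan cost=60, card=60
  {B}: scan cost=80, card=80
  {AC}: card=240; try (C,nl_idx)→720, (A,hash)→920, (A,nl_idx)→940, (C,merge)→1280, (A,merge)→1320, (C,hash)→1520 …(+2); best=720 via (C,nl_idx)
  {AB}: card=960; try (A,hash)→880, (B,merge)→1120, (A,merge)→1140, (B,hash)→1240, (A,nl_idx)→1520, (B,nl)→4860 …(+1); best=880 via (A,hash)
  {ABC}: card=3840; try (B,hash)→2080, (C,hash)→3240, (B,merge)→3520, (C,nl_idx)→11440, (C,merge)→12240, (B,nl)→19920 …(+1); best=2080 via (B,hash)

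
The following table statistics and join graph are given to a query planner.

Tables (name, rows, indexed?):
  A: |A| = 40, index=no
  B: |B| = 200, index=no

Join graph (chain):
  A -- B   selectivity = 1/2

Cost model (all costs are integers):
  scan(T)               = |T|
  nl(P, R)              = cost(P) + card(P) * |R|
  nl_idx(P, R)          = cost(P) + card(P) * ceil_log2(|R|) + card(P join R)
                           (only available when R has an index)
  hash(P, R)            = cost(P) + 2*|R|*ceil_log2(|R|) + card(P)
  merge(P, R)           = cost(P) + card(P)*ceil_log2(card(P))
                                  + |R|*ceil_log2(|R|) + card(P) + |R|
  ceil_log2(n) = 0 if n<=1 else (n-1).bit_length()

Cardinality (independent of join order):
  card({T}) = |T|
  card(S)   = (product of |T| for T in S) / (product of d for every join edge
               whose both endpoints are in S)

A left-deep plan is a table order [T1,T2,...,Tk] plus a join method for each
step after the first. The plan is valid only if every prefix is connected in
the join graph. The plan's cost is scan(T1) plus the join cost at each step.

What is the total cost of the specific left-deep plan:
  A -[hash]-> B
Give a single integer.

step 1: scan A: cost=40, card=40
step 2: join B via hash
    card(P join B) = 40*200/(2) = 4000
    cost = 40 + 2*200*8 + 40 = 3280

3280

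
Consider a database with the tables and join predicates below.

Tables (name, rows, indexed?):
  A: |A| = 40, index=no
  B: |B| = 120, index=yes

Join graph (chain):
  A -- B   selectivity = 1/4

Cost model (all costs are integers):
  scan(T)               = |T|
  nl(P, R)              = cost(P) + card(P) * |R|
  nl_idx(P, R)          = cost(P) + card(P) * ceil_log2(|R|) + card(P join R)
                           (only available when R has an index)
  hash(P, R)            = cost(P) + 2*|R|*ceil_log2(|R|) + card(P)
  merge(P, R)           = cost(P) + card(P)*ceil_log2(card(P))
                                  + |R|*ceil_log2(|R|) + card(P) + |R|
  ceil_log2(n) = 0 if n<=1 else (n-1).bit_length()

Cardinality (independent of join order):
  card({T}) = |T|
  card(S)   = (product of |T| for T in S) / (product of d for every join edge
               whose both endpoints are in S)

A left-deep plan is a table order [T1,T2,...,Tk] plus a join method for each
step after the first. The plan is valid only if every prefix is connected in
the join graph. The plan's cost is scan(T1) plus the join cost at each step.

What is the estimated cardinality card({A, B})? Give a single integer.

Tables in S: A(40), B(120)
Edges inside S: A-B(d=4)
numerator = 40 * 120 = 4800
denominator = 4 = 4
card(S) = 4800 / 4 = 1200

1200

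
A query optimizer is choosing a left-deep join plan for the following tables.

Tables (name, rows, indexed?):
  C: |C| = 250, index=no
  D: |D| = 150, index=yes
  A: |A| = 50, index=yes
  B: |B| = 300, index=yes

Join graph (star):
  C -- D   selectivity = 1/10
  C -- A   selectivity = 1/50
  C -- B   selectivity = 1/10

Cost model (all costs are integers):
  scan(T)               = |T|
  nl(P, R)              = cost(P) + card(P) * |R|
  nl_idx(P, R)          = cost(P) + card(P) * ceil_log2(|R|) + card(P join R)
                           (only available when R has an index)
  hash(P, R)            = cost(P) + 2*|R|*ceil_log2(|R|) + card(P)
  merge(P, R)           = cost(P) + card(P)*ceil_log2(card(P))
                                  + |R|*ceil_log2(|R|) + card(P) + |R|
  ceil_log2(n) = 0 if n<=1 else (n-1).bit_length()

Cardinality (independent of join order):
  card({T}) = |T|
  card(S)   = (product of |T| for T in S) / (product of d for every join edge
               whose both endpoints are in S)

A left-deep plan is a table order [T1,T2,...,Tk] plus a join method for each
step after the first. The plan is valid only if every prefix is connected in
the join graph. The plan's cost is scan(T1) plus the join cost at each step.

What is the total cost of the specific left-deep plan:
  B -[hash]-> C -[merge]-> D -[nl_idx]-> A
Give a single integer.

step 1: scan B: cost=300, card=300
step 2: join C via hash
    card(P join C) = 300*250/(10) = 7500
    cost = 300 + 2*250*8 + 300 = 4600
step 3: join D via merge
    card(P join D) = 7500*150/(10) = 112500
    cost = 4600 + 7500*13 + 150*8 + 7500 + 150 = 110950
step 4: join A via nl_idx
    card(P join A) = 112500*50/(50) = 112500
    cost = 110950 + 112500*6 + 112500 = 898450

898450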